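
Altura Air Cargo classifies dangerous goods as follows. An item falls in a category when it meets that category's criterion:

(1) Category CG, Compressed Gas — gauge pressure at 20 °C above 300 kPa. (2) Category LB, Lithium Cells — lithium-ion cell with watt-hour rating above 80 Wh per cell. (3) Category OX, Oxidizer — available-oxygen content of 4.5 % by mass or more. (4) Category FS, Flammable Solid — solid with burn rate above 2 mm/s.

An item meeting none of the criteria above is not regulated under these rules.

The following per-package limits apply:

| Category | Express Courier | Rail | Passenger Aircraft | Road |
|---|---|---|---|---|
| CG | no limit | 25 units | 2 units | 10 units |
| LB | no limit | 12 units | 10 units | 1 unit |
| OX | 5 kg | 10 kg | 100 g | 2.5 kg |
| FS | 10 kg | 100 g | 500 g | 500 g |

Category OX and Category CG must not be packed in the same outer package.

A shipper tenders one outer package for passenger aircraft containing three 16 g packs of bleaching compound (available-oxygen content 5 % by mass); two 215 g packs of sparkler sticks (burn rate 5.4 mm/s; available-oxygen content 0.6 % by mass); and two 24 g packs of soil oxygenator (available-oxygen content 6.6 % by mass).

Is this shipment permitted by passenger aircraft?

Yes

Bleaching compound: available-oxygen content 5 % by mass ≥ 4.5 % by mass → Category OX (Oxidizer).
The sparkler sticks have burn rate 5.4 mm/s, which is > 2 mm/s, so they are Category FS (Flammable Solid).
The soil oxygenator has available-oxygen content 6.6 % by mass, which is ≥ 4.5 % by mass, so it is Category OX (Oxidizer).
Total Category OX: (three 16 g packs = 48 g) + (two 24 g packs = 48 g) = 96 g.
96 g is within the passenger aircraft limit of 100 g for Category OX.
Category FS quantity: two 215 g packs = 430 g.
430 g is within the passenger aircraft limit of 500 g for Category FS.
The segregation rule (Category OX with Category CG) does not apply to Category OX with Category FS.
Every hazard category is within its passenger aircraft limit and no segregation rule is violated.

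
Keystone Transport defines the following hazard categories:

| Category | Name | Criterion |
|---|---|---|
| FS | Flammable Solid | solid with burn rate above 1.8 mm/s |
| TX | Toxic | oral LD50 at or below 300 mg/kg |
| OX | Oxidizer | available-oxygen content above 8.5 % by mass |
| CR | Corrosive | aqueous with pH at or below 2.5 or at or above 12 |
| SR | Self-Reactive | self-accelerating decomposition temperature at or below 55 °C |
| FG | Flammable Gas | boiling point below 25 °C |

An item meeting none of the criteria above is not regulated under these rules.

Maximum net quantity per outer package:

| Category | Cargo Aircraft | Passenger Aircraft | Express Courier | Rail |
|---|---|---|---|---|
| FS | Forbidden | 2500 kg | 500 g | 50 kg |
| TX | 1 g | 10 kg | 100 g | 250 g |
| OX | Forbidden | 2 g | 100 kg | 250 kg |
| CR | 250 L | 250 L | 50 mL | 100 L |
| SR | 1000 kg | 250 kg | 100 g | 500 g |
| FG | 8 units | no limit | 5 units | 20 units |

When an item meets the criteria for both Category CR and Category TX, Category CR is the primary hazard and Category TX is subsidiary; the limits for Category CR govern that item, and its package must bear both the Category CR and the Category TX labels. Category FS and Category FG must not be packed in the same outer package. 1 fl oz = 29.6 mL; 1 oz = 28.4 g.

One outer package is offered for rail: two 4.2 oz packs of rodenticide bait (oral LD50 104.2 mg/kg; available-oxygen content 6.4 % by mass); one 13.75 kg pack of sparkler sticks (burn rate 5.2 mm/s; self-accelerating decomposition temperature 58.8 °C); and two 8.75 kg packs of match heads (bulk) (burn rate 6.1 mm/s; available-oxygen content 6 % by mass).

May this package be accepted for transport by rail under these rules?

Rodenticide bait: oral LD50 104.2 mg/kg ≤ 300 mg/kg → Category TX (Toxic).
With burn rate 5.2 mm/s (> 1.8 mm/s), the sparkler sticks fall in Category FS.
With burn rate 6.1 mm/s (> 1.8 mm/s), the match heads (bulk) fall in Category FS.
Total Category FS: 13.75 kg + (two 8.75 kg packs = 17.5 kg) = 31.25 kg.
31.25 kg ≤ 50 kg (rail limit, Category FS) — within limit.
Category TX quantity: two 4.2 oz packs = 238.56 g.
That is within the Category TX rail limit of 250 g.
The segregation rule (Category FS with Category FG) does not apply to Category FS with Category TX.
Every hazard category is within its rail limit and no segregation rule is violated.

Yes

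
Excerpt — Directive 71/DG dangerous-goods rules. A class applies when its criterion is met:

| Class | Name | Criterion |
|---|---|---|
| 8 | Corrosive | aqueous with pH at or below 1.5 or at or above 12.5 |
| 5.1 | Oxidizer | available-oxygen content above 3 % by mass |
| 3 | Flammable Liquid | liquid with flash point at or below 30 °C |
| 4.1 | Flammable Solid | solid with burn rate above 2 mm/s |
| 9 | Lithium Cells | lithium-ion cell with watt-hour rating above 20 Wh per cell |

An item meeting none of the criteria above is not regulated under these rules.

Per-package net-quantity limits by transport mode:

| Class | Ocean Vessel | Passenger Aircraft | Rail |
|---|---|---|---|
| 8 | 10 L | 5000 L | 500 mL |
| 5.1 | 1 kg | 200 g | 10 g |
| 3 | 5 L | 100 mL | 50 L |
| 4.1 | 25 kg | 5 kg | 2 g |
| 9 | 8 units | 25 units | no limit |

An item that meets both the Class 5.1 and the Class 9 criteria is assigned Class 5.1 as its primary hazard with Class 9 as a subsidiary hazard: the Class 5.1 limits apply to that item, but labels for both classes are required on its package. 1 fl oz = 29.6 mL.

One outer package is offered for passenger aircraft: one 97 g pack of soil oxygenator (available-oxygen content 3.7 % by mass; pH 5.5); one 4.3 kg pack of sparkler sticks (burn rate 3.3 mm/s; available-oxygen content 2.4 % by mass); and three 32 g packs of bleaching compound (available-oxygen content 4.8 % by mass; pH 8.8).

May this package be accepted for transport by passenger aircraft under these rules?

Yes

Soil oxygenator: available-oxygen content 3.7 % by mass > 3 % by mass → Class 5.1 (Oxidizer).
Sparkler sticks: burn rate 3.3 mm/s > 2 mm/s → Class 4.1 (Flammable Solid).
With available-oxygen content 4.8 % by mass (> 3 % by mass), the bleaching compound falls in Class 5.1.
Total Class 5.1: 97 g + (three 32 g packs = 96 g) = 193 g.
That is within the Class 5.1 passenger aircraft limit of 200 g.
Class 4.1 quantity: 4.3 kg.
That is within the Class 4.1 passenger aircraft limit of 5 kg.
Every hazard class is within its passenger aircraft limit and no segregation rule is violated.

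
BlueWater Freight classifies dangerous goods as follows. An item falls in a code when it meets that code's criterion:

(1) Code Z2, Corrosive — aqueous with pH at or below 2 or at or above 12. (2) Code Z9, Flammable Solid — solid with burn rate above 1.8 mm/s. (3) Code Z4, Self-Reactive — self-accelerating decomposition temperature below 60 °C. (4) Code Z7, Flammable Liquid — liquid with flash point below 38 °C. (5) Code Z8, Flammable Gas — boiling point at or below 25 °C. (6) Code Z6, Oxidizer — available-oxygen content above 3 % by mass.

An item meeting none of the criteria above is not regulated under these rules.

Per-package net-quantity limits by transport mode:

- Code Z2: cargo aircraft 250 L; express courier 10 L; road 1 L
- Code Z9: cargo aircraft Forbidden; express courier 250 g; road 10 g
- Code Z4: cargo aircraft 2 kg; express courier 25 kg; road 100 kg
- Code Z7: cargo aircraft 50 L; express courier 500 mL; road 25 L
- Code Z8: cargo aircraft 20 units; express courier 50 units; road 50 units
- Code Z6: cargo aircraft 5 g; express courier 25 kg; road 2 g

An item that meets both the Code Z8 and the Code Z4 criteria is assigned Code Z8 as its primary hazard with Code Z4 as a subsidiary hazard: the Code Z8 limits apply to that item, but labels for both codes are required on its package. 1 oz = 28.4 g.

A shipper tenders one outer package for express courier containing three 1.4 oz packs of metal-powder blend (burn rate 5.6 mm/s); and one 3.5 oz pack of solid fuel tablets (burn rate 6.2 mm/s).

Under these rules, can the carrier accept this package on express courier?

Yes

Burn rate 5.6 mm/s meets the Code Z9 criterion (Flammable Solid), so the metal-powder blend is Code Z9.
The solid fuel tablets have burn rate 6.2 mm/s, which is > 1.8 mm/s, so they are Code Z9 (Flammable Solid).
Code Z9 net quantity: (three 1.4 oz packs = 119.28 g) + (one 3.5 oz pack = 99.4 g) = 218.68 g.
218.68 g ≤ 250 g (express courier limit, Code Z9) — within limit.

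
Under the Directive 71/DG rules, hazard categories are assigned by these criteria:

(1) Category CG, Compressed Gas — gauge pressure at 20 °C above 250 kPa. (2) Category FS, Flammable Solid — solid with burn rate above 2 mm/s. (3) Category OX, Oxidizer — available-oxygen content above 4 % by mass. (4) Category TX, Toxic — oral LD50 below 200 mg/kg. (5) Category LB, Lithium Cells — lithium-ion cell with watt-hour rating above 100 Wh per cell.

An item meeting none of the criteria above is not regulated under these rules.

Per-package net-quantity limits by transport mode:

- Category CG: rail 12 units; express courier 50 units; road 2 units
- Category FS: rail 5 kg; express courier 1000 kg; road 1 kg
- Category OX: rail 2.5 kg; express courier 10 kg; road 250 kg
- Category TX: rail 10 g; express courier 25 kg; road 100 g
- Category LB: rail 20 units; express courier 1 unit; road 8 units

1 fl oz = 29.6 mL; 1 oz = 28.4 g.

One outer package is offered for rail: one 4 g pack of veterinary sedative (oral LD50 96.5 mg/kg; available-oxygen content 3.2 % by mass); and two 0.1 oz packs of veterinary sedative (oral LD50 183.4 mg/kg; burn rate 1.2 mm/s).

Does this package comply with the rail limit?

Yes

With oral LD50 96.5 mg/kg (< 200 mg/kg), the veterinary sedative falls in Category TX.
With oral LD50 183.4 mg/kg (< 200 mg/kg), the veterinary sedative falls in Category TX.
Total Category TX: 4 g + (two 0.1 oz packs = 5.68 g) = 9.68 g.
9.68 g ≤ 10 g (rail limit, Category TX) — within limit.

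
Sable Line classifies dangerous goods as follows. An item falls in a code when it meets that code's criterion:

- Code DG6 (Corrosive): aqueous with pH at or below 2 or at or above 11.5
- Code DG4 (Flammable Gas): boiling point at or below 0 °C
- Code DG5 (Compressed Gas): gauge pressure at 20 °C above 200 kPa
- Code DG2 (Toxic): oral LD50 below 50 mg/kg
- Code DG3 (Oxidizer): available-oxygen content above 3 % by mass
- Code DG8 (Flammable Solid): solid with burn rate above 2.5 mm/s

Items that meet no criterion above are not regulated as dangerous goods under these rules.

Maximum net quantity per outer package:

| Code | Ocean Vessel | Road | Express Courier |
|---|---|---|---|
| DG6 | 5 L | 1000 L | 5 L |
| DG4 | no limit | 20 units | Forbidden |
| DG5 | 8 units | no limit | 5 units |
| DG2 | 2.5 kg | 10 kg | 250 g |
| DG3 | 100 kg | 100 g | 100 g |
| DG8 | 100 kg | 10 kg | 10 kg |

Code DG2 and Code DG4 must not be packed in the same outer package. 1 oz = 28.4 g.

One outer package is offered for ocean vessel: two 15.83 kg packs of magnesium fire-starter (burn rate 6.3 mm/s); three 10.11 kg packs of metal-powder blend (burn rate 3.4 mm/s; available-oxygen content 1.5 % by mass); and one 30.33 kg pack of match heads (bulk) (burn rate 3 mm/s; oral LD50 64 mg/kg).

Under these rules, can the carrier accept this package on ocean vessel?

Burn rate 6.3 mm/s meets the Code DG8 criterion (Flammable Solid), so the magnesium fire-starter is Code DG8.
The metal-powder blend has burn rate 3.4 mm/s, which is > 2.5 mm/s, so it is Code DG8 (Flammable Solid).
With burn rate 3 mm/s (> 2.5 mm/s), the match heads (bulk) fall in Code DG8.
Total Code DG8: (two 15.83 kg packs = 31.66 kg) + (three 10.11 kg packs = 30.33 kg) + 30.33 kg = 92.32 kg.
92.32 kg ≤ 100 kg (ocean vessel limit, Code DG8) — within limit.

Yes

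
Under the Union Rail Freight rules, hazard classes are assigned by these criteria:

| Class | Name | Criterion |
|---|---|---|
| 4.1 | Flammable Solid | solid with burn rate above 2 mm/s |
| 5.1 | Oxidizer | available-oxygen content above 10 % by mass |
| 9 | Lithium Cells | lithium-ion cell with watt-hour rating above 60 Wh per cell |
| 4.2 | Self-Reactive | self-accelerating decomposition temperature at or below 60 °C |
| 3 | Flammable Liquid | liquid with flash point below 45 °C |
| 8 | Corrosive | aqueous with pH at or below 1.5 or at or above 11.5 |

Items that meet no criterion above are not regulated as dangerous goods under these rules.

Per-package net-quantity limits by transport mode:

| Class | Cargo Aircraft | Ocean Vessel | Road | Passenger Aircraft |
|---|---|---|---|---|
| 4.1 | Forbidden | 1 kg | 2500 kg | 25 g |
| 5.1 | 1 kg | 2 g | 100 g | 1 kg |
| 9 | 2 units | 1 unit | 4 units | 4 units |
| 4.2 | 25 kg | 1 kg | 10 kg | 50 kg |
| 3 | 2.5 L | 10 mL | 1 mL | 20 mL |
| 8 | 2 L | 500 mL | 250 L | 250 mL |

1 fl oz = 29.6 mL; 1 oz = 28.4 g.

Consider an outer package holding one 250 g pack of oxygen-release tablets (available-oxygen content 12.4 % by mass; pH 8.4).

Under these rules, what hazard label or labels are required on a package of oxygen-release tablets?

Class 5.1

With available-oxygen content 12.4 % by mass (> 10 % by mass), the oxygen-release tablets fall in Class 5.1.
Only the Class 5.1 label is required.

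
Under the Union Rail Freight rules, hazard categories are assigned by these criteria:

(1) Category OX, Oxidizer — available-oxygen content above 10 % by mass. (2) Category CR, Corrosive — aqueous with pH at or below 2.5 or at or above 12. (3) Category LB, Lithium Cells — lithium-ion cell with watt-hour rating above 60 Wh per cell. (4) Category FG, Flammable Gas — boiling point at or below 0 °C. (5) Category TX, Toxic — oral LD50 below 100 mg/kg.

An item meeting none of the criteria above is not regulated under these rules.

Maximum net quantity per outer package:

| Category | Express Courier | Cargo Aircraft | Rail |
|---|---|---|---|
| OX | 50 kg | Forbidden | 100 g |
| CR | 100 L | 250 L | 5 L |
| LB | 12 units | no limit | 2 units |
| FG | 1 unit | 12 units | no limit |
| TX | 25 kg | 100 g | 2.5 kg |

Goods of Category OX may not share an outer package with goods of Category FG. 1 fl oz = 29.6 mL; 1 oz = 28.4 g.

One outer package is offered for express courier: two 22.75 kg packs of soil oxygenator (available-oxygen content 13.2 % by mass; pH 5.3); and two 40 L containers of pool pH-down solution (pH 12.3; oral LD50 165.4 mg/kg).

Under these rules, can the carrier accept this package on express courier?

Yes

With available-oxygen content 13.2 % by mass (> 10 % by mass), the soil oxygenator falls in Category OX.
pH 12.3 meets the Category CR criterion (Corrosive), so the pool pH-down solution is Category CR.
Category CR quantity: two 40 L containers = 80 L.
That is within the Category CR express courier limit of 100 L.
Category OX quantity: two 22.75 kg packs = 45.5 kg.
That is within the Category OX express courier limit of 50 kg.
The segregation rule (Category OX with Category FG) does not apply to Category CR with Category OX.
Every hazard category is within its express courier limit and no segregation rule is violated.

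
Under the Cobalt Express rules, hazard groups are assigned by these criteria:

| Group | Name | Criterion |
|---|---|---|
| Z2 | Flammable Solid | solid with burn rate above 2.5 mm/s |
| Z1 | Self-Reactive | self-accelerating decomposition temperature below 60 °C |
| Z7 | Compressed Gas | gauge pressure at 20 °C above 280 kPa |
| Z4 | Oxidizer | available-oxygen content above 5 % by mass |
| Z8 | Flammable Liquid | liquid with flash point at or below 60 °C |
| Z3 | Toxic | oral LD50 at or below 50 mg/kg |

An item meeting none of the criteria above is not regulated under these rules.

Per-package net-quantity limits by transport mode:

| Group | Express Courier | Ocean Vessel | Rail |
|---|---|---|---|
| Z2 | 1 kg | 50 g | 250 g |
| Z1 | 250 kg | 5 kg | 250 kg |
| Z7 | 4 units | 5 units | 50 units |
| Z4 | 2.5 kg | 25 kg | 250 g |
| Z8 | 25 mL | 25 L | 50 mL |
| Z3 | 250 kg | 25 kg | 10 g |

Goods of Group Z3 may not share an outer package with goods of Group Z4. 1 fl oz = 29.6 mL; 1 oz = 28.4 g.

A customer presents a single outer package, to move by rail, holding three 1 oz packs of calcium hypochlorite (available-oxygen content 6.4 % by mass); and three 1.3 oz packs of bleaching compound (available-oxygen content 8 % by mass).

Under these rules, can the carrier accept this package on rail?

Yes

With available-oxygen content 6.4 % by mass (> 5 % by mass), the calcium hypochlorite falls in Group Z4.
The bleaching compound has available-oxygen content 8 % by mass, which is > 5 % by mass, so it is Group Z4 (Oxidizer).
Group Z4 net quantity: (three 1 oz packs = 85.2 g) + (three 1.3 oz packs = 110.76 g) = 195.96 g.
195.96 g is within the rail limit of 250 g for Group Z4.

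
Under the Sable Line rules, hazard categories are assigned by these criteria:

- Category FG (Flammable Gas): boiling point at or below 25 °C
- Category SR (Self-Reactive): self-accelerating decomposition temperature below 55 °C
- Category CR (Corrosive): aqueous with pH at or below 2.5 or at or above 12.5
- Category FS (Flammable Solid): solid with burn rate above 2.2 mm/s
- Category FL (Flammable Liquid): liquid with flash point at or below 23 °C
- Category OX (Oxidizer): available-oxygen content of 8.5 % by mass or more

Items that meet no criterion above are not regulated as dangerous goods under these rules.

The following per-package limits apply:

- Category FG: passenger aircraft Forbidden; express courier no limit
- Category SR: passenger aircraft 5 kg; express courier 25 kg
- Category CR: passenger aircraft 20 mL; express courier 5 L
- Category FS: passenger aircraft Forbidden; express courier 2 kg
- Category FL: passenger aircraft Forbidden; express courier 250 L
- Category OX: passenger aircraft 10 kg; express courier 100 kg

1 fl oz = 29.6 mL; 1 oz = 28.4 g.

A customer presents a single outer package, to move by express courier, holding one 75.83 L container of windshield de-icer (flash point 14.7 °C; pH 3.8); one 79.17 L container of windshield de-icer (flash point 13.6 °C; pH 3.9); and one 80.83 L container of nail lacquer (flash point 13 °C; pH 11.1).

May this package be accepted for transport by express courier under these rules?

Yes

Flash point 14.7 °C meets the Category FL criterion (Flammable Liquid), so the windshield de-icer is Category FL.
The windshield de-icer has flash point 13.6 °C, which is ≤ 23 °C, so it is Category FL (Flammable Liquid).
Nail lacquer: flash point 13 °C ≤ 23 °C → Category FL (Flammable Liquid).
Category FL net quantity: 75.83 L + 79.17 L + 80.83 L = 235.83 L.
235.83 L is within the express courier limit of 250 L for Category FL.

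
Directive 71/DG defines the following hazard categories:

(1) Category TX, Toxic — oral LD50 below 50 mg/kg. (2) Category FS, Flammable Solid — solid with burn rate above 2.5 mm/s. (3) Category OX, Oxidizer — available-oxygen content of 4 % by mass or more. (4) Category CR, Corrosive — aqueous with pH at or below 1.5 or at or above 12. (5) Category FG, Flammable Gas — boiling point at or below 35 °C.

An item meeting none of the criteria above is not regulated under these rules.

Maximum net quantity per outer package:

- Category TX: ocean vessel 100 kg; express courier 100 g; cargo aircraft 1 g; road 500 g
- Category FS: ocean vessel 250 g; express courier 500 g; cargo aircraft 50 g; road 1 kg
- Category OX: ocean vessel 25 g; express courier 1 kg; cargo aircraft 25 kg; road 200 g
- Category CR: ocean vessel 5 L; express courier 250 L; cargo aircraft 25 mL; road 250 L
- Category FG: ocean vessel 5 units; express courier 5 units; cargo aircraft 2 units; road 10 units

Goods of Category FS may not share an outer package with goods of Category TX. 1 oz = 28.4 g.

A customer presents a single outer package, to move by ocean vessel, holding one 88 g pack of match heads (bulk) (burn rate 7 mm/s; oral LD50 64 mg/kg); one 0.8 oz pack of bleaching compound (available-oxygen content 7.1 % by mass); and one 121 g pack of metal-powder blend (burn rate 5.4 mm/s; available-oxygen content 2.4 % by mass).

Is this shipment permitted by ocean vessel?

Yes

The match heads (bulk) have burn rate 7 mm/s, which is > 2.5 mm/s, so they are Category FS (Flammable Solid).
Bleaching compound: available-oxygen content 7.1 % by mass ≥ 4 % by mass → Category OX (Oxidizer).
The metal-powder blend has burn rate 5.4 mm/s, which is > 2.5 mm/s, so it is Category FS (Flammable Solid).
Total Category FS: 88 g + 121 g = 209 g.
That is within the Category FS ocean vessel limit of 250 g.
Category OX quantity: one 0.8 oz pack = 22.72 g.
22.72 g is within the ocean vessel limit of 25 g for Category OX.
The segregation rule (Category FS with Category TX) does not apply to Category FS with Category OX.
Every hazard category is within its ocean vessel limit and no segregation rule is violated.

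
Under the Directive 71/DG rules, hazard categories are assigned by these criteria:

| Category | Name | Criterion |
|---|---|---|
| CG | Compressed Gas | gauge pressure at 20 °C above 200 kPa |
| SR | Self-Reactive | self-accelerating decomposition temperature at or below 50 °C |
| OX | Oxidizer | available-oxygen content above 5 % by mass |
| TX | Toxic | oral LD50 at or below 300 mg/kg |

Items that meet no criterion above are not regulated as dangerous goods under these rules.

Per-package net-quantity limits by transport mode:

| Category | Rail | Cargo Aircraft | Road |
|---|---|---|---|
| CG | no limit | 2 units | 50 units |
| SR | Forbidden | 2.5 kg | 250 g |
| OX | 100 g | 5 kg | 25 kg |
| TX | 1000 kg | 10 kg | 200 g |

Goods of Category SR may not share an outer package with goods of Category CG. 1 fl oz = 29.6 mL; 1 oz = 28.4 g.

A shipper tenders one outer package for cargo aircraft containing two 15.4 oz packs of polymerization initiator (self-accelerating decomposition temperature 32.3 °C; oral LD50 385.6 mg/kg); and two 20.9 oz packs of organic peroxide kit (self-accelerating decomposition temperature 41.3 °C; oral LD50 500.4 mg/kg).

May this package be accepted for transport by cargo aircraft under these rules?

The polymerization initiator has self-accelerating decomposition temperature 32.3 °C, which is ≤ 50 °C, so it is Category SR (Self-Reactive).
Self-accelerating decomposition temperature 41.3 °C meets the Category SR criterion (Self-Reactive), so the organic peroxide kit is Category SR.
Category SR net quantity: (two 15.4 oz packs = 874.72 g) + (two 20.9 oz packs = 1187.12 g) = 2061.84 g.
2061.84 g is within the cargo aircraft limit of 2.5 kg for Category SR.

Yes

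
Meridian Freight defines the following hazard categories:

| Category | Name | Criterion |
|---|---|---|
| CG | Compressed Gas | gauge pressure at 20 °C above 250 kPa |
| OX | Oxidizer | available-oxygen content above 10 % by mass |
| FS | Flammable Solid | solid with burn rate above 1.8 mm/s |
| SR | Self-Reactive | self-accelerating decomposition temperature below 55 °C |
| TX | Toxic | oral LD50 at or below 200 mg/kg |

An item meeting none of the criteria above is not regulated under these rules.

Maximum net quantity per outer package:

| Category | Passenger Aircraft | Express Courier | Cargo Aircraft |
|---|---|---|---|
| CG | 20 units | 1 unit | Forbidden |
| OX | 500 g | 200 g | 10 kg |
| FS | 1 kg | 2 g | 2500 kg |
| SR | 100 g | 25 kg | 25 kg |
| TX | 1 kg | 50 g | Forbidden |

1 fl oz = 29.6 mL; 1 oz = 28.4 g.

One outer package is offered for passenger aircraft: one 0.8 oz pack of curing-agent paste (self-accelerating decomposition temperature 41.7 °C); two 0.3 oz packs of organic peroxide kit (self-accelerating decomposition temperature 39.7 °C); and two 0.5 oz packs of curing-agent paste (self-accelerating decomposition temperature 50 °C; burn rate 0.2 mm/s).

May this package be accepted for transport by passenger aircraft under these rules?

Self-accelerating decomposition temperature 41.7 °C meets the Category SR criterion (Self-Reactive), so the curing-agent paste is Category SR.
The organic peroxide kit has self-accelerating decomposition temperature 39.7 °C, which is < 55 °C, so it is Category SR (Self-Reactive).
The curing-agent paste has self-accelerating decomposition temperature 50 °C, which is < 55 °C, so it is Category SR (Self-Reactive).
Category SR net quantity: (one 0.8 oz pack = 22.72 g) + (two 0.3 oz packs = 17.04 g) + (two 0.5 oz packs = 28.4 g) = 68.16 g.
68.16 g ≤ 100 g (passenger aircraft limit, Category SR) — within limit.

Yes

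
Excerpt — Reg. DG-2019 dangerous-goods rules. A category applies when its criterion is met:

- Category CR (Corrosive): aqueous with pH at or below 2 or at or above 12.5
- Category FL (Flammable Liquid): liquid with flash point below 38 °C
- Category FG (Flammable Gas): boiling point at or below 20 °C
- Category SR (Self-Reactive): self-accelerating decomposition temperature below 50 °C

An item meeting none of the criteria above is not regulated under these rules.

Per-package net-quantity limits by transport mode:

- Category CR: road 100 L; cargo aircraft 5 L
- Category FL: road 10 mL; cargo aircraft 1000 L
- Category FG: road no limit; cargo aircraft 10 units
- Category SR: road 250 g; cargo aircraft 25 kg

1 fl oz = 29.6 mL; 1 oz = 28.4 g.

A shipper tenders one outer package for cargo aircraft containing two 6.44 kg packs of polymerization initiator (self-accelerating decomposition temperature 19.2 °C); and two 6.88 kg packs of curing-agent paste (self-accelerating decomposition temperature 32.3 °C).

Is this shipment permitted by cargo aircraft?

No

The polymerization initiator has self-accelerating decomposition temperature 19.2 °C, which is < 50 °C, so it is Category SR (Self-Reactive).
With self-accelerating decomposition temperature 32.3 °C (< 50 °C), the curing-agent paste falls in Category SR.
Total Category SR: (two 6.44 kg packs = 12.88 kg) + (two 6.88 kg packs = 13.76 kg) = 26.64 kg.
26.64 kg > 25 kg (cargo aircraft limit, Category SR) — over the limit.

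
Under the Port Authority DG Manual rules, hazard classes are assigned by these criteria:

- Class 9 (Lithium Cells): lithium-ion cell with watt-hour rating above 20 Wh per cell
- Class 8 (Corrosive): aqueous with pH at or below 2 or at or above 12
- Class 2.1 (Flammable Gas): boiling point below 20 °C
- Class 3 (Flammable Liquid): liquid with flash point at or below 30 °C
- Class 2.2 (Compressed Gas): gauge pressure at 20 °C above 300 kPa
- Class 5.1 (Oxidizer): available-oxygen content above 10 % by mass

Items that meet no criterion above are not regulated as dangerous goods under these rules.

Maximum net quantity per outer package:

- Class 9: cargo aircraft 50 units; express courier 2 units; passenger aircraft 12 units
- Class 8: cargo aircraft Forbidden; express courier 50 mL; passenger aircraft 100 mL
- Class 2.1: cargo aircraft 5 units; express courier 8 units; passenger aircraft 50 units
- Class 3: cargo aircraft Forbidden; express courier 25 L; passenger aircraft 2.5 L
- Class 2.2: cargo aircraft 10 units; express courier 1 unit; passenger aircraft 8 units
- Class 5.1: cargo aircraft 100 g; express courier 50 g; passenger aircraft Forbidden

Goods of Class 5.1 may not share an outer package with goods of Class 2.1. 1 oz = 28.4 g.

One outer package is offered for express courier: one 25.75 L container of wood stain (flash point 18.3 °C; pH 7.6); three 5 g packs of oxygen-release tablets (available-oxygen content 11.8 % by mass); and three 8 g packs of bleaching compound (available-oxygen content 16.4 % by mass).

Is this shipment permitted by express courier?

Flash point 18.3 °C meets the Class 3 criterion (Flammable Liquid), so the wood stain is Class 3.
With available-oxygen content 11.8 % by mass (> 10 % by mass), the oxygen-release tablets fall in Class 5.1.
Available-oxygen content 16.4 % by mass meets the Class 5.1 criterion (Oxidizer), so the bleaching compound is Class 5.1.
Total Class 5.1: (three 5 g packs = 15 g) + (three 8 g packs = 24 g) = 39 g.
That is within the Class 5.1 express courier limit of 50 g.
Class 3 quantity: 25.75 L.
That exceeds the Class 3 express courier limit of 25 L.
The segregation rule (Class 5.1 with Class 2.1) does not apply to Class 5.1 with Class 3.

No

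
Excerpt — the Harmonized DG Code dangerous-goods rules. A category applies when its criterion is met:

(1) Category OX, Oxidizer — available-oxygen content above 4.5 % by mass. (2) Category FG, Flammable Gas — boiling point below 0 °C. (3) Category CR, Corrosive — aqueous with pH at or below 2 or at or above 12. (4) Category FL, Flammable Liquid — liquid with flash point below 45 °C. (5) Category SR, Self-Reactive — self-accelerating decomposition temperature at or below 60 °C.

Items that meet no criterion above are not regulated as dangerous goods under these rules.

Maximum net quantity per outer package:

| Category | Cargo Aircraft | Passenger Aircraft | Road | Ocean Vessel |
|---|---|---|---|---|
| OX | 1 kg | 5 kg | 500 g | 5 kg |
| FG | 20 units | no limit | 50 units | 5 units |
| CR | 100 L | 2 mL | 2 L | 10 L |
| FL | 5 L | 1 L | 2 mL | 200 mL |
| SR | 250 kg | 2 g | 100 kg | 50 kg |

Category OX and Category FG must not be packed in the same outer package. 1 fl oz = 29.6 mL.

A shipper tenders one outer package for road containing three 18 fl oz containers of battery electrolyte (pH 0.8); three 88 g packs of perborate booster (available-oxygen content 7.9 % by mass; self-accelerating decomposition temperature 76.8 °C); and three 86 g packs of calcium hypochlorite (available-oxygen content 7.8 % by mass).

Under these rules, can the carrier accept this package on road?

With pH 0.8 (≤ 2), the battery electrolyte falls in Category CR.
The perborate booster has available-oxygen content 7.9 % by mass, which is > 4.5 % by mass, so it is Category OX (Oxidizer).
The calcium hypochlorite has available-oxygen content 7.8 % by mass, which is > 4.5 % by mass, so it is Category OX (Oxidizer).
Category OX net quantity: (three 88 g packs = 264 g) + (three 86 g packs = 258 g) = 522 g.
522 g exceeds the road limit of 500 g for Category OX.
Category CR quantity: three 18 fl oz containers = 1598.4 mL.
1598.4 mL ≤ 2 L (road limit, Category CR) — within limit.
The segregation rule (Category OX with Category FG) does not apply to Category OX with Category CR.

No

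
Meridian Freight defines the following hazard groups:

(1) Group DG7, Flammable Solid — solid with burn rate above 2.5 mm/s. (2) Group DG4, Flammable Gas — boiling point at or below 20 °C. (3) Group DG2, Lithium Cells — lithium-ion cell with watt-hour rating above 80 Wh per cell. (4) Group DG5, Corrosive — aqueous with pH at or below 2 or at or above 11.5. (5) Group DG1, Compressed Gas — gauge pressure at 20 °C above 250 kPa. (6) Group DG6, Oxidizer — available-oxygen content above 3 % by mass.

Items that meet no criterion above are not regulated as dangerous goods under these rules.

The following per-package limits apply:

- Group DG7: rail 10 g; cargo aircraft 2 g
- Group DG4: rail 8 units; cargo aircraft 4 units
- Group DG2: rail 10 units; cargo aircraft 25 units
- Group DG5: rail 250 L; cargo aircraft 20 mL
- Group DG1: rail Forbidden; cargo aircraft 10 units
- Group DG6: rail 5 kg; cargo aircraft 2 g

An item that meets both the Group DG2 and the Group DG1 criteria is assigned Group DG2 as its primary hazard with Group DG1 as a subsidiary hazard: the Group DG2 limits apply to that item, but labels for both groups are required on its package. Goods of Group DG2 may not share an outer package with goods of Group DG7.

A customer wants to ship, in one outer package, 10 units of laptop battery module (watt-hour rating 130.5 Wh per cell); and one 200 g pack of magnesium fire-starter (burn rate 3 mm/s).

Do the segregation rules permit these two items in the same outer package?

The laptop battery module has watt-hour rating 130.5 Wh per cell, which is > 80 Wh per cell, so it is Group DG2 (Lithium Cells).
Magnesium fire-starter: burn rate 3 mm/s > 2.5 mm/s → Group DG7 (Flammable Solid).
Group DG2 and Group DG7 may not share an outer package.

No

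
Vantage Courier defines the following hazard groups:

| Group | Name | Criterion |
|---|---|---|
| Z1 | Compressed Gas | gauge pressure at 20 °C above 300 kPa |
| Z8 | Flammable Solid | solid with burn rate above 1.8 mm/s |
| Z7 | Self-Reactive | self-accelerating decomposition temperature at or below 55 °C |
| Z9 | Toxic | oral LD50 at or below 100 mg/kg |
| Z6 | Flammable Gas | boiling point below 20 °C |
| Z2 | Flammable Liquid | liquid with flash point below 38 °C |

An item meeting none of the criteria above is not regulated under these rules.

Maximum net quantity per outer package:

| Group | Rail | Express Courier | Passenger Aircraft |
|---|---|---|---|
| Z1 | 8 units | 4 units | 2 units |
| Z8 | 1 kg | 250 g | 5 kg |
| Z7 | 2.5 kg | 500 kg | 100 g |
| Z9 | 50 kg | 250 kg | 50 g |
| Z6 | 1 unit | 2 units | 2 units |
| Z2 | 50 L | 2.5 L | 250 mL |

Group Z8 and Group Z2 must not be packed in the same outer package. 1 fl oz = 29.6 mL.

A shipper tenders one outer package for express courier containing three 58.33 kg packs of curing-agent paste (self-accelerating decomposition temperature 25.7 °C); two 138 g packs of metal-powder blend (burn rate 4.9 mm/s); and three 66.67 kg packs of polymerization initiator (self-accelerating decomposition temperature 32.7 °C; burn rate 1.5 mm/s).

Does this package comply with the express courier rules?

Self-accelerating decomposition temperature 25.7 °C meets the Group Z7 criterion (Self-Reactive), so the curing-agent paste is Group Z7.
With burn rate 4.9 mm/s (> 1.8 mm/s), the metal-powder blend falls in Group Z8.
With self-accelerating decomposition temperature 32.7 °C (≤ 55 °C), the polymerization initiator falls in Group Z7.
Group Z8 quantity: two 138 g packs = 276 g.
That exceeds the Group Z8 express courier limit of 250 g.
Group Z7 net quantity: (three 58.33 kg packs = 174.99 kg) + (three 66.67 kg packs = 200.01 kg) = 375 kg.
375 kg ≤ 500 kg (express courier limit, Group Z7) — within limit.
The segregation rule (Group Z8 with Group Z2) does not apply to Group Z8 with Group Z7.

No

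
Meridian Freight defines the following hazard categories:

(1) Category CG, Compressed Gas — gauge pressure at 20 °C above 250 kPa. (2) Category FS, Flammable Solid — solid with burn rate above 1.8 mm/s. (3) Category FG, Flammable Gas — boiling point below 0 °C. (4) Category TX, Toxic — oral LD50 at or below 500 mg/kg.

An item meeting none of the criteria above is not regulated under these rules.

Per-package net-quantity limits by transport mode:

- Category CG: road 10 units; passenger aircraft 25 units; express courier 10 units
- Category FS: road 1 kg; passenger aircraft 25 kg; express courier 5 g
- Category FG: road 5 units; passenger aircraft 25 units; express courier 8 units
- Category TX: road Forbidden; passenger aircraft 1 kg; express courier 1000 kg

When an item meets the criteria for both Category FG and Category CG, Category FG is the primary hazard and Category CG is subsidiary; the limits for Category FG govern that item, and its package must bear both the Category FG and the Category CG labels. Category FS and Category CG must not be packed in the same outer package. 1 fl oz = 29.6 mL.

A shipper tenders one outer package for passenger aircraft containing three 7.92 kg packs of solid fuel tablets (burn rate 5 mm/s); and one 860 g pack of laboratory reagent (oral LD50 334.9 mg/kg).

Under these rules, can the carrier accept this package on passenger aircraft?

Solid fuel tablets: burn rate 5 mm/s > 1.8 mm/s → Category FS (Flammable Solid).
The laboratory reagent has oral LD50 334.9 mg/kg, which is ≤ 500 mg/kg, so it is Category TX (Toxic).
Category FS quantity: three 7.92 kg packs = 23.76 kg.
23.76 kg ≤ 25 kg (passenger aircraft limit, Category FS) — within limit.
Category TX quantity: 860 g.
That is within the Category TX passenger aircraft limit of 1 kg.
The segregation rule (Category FS with Category CG) does not apply to Category FS with Category TX.
Every hazard category is within its passenger aircraft limit and no segregation rule is violated.

Yes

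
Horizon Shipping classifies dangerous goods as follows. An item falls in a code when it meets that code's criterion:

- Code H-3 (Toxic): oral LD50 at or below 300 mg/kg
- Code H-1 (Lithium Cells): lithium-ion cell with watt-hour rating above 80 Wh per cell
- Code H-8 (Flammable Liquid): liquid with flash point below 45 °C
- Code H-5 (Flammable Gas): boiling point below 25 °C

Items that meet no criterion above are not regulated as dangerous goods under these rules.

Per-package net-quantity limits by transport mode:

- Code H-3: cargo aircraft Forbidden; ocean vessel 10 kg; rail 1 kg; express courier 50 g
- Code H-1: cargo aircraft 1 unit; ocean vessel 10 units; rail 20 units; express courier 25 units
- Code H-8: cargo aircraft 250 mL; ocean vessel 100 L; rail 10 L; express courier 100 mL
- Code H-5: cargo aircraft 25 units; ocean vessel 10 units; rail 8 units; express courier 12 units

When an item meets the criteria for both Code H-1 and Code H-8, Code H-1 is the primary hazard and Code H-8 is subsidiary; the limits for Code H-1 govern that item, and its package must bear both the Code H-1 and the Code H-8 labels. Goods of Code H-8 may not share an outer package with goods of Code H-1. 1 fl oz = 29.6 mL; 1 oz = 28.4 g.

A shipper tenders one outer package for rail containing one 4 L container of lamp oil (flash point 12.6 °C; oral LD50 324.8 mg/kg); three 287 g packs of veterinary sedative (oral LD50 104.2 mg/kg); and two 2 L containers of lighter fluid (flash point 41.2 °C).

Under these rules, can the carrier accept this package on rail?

Lamp oil: flash point 12.6 °C < 45 °C → Code H-8 (Flammable Liquid).
Oral LD50 104.2 mg/kg meets the Code H-3 criterion (Toxic), so the veterinary sedative is Code H-3.
The lighter fluid has flash point 41.2 °C, which is < 45 °C, so it is Code H-8 (Flammable Liquid).
Code H-8 net quantity: 4 L + (two 2 L containers = 4 L) = 8 L.
8 L is within the rail limit of 10 L for Code H-8.
Code H-3 quantity: three 287 g packs = 861 g.
That is within the Code H-3 rail limit of 1 kg.
The segregation rule (Code H-8 with Code H-1) does not apply to Code H-8 with Code H-3.
Every hazard code is within its rail limit and no segregation rule is violated.

Yes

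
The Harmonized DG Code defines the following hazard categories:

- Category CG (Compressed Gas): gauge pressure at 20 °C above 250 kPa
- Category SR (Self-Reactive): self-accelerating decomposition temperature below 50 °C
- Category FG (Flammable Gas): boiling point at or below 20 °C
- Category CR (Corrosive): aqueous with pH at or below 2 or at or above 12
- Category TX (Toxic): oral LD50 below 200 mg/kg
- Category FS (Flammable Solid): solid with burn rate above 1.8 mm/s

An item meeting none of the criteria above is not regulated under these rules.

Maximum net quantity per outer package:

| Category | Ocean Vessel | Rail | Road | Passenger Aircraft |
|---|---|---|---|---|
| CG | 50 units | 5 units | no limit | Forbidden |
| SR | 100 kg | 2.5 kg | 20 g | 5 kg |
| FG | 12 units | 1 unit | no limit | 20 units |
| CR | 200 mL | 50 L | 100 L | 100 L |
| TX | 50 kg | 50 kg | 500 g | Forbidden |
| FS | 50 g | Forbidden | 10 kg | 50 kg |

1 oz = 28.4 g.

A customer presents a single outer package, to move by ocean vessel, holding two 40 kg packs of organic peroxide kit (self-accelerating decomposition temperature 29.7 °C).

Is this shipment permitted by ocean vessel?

Self-accelerating decomposition temperature 29.7 °C meets the Category SR criterion (Self-Reactive), so the organic peroxide kit is Category SR.
Category SR quantity: two 40 kg packs = 80 kg.
80 kg is within the ocean vessel limit of 100 kg for Category SR.

Yes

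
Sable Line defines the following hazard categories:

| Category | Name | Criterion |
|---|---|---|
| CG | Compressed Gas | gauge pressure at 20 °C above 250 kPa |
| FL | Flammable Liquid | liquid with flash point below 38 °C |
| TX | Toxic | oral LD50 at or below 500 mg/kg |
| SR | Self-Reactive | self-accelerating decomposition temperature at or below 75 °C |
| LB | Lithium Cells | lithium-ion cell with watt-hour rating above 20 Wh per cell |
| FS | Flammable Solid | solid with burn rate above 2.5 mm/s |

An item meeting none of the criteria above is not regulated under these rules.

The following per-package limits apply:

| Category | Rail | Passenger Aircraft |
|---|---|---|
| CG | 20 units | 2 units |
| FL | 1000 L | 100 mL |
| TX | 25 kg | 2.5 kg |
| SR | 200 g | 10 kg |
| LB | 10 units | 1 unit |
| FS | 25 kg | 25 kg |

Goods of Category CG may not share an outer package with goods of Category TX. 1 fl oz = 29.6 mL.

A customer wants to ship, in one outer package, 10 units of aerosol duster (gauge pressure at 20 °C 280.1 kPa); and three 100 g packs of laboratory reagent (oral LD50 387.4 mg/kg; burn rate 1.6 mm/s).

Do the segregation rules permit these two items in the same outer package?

The aerosol duster has gauge pressure at 20 °C 280.1 kPa, which is > 250 kPa, so it is Category CG (Compressed Gas).
The laboratory reagent has oral LD50 387.4 mg/kg, which is ≤ 500 mg/kg, so it is Category TX (Toxic).
Category CG and Category TX may not share an outer package.

No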